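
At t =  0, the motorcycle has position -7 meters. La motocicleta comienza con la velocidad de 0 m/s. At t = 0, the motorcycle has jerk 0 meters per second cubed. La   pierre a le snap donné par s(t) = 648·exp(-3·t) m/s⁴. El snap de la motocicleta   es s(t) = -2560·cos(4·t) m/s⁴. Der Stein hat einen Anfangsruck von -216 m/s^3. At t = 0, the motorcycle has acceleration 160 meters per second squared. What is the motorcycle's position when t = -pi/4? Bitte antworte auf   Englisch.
Starting from snap s(t) = -2560·cos(4·t), we take 4 antiderivatives. Taking ∫s(t)dt and applying j(0) = 0, we find j(t) = -640·sin(4·t). Finding the antiderivative of j(t) and using a(0) = 160: a(t) = 160·cos(4·t). Integrating acceleration and using the initial condition v(0) = 0, we get v(t) = 40·sin(4·t). The integral of velocity is position. Using x(0) = -7, we get x(t) = 3 - 10·cos(4·t). Using x(t) = 3 - 10·cos(4·t) and substituting t = -pi/4, we find x = 13.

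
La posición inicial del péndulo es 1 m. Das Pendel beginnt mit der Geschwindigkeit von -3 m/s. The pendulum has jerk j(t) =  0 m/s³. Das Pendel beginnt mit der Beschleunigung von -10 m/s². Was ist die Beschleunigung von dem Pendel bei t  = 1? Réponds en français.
Pour résoudre ceci, nous devons prendre 1 primitive de notre équation du jerk j(t) = 0. En intégrant le jerk et en utilisant la condition initiale a(0) = -10, nous obtenons a(t) = -10. En utilisant a(t) = -10 et en substituant t = 1, nous trouvons a = -10.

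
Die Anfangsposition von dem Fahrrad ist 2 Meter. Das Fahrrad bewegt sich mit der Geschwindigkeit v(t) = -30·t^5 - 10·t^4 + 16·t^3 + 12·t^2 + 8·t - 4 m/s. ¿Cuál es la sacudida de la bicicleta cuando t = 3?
Para resolver esto, necesitamos tomar 2 derivadas de nuestra ecuación de la velocidad v(t) = -30·t^5 - 10·t^4 + 16·t^3 + 12·t^2 + 8·t - 4. Derivando la velocidad, obtenemos la aceleración: a(t) = -150·t^4 - 40·t^3 + 48·t^2 + 24·t + 8. Derivando la aceleración, obtenemos la sacudida: j(t) = -600·t^3 - 120·t^2 + 96·t + 24. Usando j(t) = -600·t^3 - 120·t^2 + 96·t + 24 y sustituyendo t = 3, encontramos j = -16968.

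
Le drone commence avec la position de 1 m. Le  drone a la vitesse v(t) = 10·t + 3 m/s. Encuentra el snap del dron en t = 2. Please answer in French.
Nous devons dériver notre équation de la vitesse v(t) = 10·t + 3 3 fois. En prenant d/dt de v(t), nous trouvons a(t) = 10. En prenant d/dt de a(t), nous trouvons j(t) = 0. La dérivée du jerk donne le snap: s(t) = 0. Nous avons le snap s(t) = 0. En substituant t = 2: s(2) = 0.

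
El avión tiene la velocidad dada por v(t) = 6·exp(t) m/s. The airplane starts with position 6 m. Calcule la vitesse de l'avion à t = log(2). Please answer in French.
De l'équation de la vitesse v(t) = 6·exp(t), nous substituons t = log(2) pour obtenir v = 12.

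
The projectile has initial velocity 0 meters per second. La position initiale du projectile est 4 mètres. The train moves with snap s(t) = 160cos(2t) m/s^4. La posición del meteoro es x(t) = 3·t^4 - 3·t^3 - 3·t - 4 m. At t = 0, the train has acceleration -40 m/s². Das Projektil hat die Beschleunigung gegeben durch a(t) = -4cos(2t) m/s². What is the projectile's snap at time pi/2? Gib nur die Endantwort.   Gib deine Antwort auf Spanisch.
El snap en t = pi/2 es s = -16.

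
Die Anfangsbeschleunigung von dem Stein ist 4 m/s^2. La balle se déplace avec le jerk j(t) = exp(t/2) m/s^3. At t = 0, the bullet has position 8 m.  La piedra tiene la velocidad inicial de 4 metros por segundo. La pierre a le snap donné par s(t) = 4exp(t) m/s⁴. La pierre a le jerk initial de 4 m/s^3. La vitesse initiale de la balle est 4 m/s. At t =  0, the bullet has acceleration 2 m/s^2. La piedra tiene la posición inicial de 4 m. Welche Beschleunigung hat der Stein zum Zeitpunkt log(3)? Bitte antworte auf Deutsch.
Ausgehend von dem Snap s(t) = 4·exp(t), nehmen wir 2 Integrale. Das Integral von dem Snap, mit j(0) = 4, ergibt den Ruck: j(t) = 4·exp(t). Mit ∫j(t)dt und Anwendung von a(0) = 4, finden wir a(t) = 4·exp(t). Mit a(t) = 4·exp(t) und Einsetzen von t = log(3), finden wir a = 12.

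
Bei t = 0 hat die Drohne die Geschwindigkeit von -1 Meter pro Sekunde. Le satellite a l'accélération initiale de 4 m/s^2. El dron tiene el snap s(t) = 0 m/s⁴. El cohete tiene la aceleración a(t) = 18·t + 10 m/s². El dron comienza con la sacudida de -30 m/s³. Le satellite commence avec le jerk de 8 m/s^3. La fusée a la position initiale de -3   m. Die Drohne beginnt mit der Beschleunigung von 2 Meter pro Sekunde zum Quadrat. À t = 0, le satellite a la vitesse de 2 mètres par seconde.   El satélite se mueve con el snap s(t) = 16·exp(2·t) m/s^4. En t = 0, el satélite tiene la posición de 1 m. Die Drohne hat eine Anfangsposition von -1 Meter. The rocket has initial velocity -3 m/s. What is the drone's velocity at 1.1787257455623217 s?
To find the answer, we compute 3 integrals of s(t) = 0. The antiderivative of snap, with j(0) = -30, gives jerk: j(t) = -30. The integral of jerk is acceleration. Using a(0) = 2, we get a(t) = 2 - 30·t. Finding the integral of a(t) and using v(0) = -1: v(t) = -15·t^2 + 2·t - 1. We have velocity v(t) = -15·t^2 + 2·t - 1. Substituting t = 1.1787257455623217: v(1.1787257455623217) = -19.4834642576471.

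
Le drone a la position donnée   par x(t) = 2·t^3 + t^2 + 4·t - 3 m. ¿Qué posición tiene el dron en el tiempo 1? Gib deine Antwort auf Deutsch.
Wir haben die Position x(t) = 2·t^3 + t^2 + 4·t - 3. Durch Einsetzen von t = 1: x(1) = 4.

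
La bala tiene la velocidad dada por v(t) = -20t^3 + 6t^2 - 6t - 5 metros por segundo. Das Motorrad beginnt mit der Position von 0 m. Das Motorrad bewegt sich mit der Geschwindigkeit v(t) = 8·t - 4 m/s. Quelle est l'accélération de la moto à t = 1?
Nous devons dériver notre équation de la vitesse v(t) = 8·t - 4 1 fois. En prenant d/dt de v(t), nous trouvons a(t) = 8. Nous avons l'accélération a(t) = 8. En substituant t = 1: a(1) = 8.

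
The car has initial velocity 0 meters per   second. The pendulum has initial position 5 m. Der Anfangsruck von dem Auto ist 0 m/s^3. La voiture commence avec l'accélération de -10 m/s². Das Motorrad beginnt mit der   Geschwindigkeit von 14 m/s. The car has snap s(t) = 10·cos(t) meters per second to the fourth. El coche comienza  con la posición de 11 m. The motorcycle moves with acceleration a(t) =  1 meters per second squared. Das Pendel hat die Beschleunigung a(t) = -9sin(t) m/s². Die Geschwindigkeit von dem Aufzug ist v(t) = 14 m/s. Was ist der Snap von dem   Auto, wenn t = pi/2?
Mit s(t) = 10·cos(t) und Einsetzen von t = pi/2, finden wir s = 0.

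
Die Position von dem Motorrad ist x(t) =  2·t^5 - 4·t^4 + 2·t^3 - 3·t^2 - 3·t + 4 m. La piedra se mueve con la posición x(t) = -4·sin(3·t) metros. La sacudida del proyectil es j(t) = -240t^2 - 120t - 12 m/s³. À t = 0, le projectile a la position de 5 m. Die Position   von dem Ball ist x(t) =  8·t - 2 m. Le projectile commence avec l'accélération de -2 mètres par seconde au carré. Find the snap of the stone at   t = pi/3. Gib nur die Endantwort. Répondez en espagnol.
La respuesta es 0.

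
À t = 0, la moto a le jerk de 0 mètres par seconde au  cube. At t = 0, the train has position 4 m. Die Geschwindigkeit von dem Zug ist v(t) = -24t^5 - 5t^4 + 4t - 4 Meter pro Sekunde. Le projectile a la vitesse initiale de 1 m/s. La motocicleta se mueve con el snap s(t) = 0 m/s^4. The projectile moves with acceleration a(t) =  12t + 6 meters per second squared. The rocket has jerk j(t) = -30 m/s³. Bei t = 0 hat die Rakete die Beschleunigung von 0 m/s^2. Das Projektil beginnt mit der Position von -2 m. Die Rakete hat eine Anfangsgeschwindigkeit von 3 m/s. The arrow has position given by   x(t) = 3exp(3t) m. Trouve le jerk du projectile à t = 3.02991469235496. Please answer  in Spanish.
Debemos derivar nuestra ecuación de la aceleración a(t) = 12·t + 6 1 vez. La derivada de la aceleración da la sacudida: j(t) = 12. Usando j(t) = 12 y sustituyendo t = 3.02991469235496, encontramos j = 12.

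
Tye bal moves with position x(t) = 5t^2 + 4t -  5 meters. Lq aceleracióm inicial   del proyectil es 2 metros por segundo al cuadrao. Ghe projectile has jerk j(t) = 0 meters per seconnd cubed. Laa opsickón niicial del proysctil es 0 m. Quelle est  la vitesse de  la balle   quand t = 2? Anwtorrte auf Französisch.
Pour résoudre ceci, nous devons prendre 1 dérivée de notre équation de la position x(t) = 5·t^2 + 4·t - 5. La dérivée de la position donne la vitesse: v(t) = 10·t + 4. Nous avons la vitesse v(t) = 10·t + 4. En substituant t = 2: v(2) = 24.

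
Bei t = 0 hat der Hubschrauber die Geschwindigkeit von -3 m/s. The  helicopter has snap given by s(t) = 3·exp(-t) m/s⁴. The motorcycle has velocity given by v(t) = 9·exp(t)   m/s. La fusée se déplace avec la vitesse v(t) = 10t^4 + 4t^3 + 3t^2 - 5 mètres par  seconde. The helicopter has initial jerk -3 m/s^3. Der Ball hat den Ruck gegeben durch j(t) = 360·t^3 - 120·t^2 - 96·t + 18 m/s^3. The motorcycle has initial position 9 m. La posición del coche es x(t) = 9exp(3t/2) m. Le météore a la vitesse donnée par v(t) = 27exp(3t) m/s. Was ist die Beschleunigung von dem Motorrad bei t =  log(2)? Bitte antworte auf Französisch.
En partant de la vitesse v(t) = 9·exp(t), nous prenons 1 dérivée. En dérivant la vitesse, nous obtenons l'accélération: a(t) = 9·exp(t). Nous avons l'accélération a(t) = 9·exp(t). En substituant t = log(2): a(log(2)) = 18.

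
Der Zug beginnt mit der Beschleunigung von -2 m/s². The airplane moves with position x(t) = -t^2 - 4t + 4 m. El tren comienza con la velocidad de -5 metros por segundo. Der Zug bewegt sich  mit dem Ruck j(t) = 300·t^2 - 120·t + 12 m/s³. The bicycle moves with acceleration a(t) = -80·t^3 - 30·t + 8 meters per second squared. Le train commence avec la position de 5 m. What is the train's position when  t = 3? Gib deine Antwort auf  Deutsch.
Wir müssen unsere Gleichung für den Ruck j(t) = 300·t^2 - 120·t + 12 3-mal integrieren. Mit ∫j(t)dt und Anwendung von a(0) = -2, finden wir a(t) = 100·t^3 - 60·t^2 + 12·t - 2. Die Stammfunktion von der Beschleunigung ist die Geschwindigkeit. Mit v(0) = -5 erhalten wir v(t) = 25·t^4 - 20·t^3 + 6·t^2 - 2·t - 5. Mit ∫v(t)dt und Anwendung von x(0) = 5, finden wir x(t) = 5·t^5 - 5·t^4 + 2·t^3 - t^2 - 5·t + 5. Wir haben die Position x(t) = 5·t^5 - 5·t^4 + 2·t^3 - t^2 - 5·t + 5. Durch Einsetzen von t = 3: x(3) = 845.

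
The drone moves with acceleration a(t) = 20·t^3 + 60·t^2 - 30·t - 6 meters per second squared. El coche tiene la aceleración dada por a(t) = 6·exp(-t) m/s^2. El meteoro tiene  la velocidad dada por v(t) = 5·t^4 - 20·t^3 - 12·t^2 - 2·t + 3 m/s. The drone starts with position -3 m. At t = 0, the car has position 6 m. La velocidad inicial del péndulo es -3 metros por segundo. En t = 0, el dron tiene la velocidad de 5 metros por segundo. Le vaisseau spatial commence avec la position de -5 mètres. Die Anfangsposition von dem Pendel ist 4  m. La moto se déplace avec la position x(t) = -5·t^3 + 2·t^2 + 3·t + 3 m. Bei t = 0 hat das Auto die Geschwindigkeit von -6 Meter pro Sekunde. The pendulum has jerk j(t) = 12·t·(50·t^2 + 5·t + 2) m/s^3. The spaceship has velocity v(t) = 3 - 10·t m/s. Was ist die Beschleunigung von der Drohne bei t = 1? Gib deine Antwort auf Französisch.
En utilisant a(t) = 20·t^3 + 60·t^2 - 30·t - 6 et en substituant t = 1, nous trouvons a = 44.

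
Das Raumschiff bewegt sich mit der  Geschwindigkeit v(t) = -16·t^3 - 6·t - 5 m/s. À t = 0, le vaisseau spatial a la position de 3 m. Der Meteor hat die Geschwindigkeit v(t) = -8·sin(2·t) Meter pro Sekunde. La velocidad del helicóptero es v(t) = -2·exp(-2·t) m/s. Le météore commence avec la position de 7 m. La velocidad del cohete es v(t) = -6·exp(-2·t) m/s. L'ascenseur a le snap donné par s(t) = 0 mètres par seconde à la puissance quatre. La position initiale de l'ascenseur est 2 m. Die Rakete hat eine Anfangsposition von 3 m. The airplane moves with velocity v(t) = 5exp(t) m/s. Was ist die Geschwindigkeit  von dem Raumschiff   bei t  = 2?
Mit v(t) = -16·t^3 - 6·t - 5 und Einsetzen von t = 2, finden wir v = -145.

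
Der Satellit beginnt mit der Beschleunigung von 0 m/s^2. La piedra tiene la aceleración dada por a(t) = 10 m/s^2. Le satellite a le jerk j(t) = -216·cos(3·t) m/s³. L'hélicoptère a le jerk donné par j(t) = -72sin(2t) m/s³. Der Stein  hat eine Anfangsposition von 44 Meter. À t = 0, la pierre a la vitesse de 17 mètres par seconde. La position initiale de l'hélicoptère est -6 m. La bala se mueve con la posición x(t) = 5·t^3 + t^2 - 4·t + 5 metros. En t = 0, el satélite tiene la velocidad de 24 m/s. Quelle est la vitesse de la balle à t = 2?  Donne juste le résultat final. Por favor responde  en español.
La velocidad en t = 2 es v = 60.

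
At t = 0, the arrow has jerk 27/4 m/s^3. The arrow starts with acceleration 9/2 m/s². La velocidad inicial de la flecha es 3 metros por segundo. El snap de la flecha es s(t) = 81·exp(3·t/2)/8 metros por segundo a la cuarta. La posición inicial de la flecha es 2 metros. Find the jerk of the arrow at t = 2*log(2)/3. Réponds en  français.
Nous devons trouver la primitive de notre équation du snap s(t) = 81·exp(3·t/2)/8 1 fois. La primitive du snap, avec j(0) = 27/4, donne le jerk: j(t) = 27·exp(3·t/2)/4. Nous avons le jerk j(t) = 27·exp(3·t/2)/4. En substituant t = 2*log(2)/3: j(2*log(2)/3) = 27/2.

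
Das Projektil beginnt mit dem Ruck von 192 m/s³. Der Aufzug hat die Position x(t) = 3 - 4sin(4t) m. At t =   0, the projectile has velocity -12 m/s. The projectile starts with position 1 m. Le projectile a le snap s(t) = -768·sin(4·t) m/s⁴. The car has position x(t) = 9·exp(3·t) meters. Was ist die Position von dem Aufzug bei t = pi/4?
Wir haben die Position x(t) = 3 - 4·sin(4·t). Durch Einsetzen von t = pi/4: x(pi/4) = 3.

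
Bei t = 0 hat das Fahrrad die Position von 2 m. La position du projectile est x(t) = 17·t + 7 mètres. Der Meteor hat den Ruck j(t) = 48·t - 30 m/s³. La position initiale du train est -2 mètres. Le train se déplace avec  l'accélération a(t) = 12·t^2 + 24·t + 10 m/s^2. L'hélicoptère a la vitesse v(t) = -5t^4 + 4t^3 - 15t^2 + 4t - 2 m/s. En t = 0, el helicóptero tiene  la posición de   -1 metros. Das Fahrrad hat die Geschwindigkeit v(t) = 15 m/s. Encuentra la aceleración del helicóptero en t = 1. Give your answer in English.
Starting from velocity v(t) = -5·t^4 + 4·t^3 - 15·t^2 + 4·t - 2, we take 1 derivative. The derivative of velocity gives acceleration: a(t) = -20·t^3 + 12·t^2 - 30·t + 4. We have acceleration a(t) = -20·t^3 + 12·t^2 - 30·t + 4. Substituting t = 1: a(1) = -34.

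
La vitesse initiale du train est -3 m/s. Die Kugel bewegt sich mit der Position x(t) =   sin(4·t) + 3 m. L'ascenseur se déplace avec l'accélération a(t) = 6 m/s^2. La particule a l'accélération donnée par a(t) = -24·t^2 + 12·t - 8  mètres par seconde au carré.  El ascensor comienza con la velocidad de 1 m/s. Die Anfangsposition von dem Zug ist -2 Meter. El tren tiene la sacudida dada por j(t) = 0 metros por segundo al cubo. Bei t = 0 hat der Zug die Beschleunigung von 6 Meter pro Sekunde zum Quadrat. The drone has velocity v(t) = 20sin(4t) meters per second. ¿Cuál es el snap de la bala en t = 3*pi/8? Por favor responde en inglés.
Starting from position x(t) = sin(4·t) + 3, we take 4 derivatives. Differentiating position, we get velocity: v(t) = 4·cos(4·t). The derivative of velocity gives acceleration: a(t) = -16·sin(4·t). Taking d/dt of a(t), we find j(t) = -64·cos(4·t). Differentiating jerk, we get snap: s(t) = 256·sin(4·t). We have snap s(t) = 256·sin(4·t). Substituting t = 3*pi/8: s(3*pi/8) = -256.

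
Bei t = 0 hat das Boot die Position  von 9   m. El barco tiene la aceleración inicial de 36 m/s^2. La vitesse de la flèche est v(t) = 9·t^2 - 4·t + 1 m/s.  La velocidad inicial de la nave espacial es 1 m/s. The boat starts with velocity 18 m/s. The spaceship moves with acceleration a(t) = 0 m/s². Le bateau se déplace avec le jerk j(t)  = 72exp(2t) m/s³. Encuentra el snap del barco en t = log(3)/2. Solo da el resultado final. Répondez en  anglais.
The snap at t = log(3)/2 is s = 432.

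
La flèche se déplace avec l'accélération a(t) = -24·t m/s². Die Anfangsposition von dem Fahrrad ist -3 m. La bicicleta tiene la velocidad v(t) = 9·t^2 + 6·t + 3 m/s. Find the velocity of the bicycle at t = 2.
We have velocity v(t) = 9·t^2 + 6·t + 3. Substituting t = 2: v(2) = 51.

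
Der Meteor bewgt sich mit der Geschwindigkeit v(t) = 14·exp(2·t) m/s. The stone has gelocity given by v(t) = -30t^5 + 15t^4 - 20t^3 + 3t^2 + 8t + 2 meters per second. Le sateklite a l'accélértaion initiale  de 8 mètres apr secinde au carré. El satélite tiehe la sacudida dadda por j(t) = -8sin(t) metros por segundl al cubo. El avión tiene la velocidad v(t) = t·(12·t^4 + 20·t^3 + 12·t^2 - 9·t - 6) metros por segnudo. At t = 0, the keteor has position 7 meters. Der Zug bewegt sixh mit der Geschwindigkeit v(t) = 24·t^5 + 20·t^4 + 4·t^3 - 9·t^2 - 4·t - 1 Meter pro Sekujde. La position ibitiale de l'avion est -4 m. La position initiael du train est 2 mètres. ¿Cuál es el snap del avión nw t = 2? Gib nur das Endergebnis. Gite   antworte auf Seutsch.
Der Snap bei t = 2 ist s = 3912.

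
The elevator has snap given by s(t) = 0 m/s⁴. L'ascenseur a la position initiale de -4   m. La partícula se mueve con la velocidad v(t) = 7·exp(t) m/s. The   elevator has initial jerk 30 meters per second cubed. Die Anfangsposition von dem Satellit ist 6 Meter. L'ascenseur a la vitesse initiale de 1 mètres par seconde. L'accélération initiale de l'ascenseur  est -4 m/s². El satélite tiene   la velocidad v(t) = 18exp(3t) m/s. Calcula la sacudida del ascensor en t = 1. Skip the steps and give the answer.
La respuesta es 30.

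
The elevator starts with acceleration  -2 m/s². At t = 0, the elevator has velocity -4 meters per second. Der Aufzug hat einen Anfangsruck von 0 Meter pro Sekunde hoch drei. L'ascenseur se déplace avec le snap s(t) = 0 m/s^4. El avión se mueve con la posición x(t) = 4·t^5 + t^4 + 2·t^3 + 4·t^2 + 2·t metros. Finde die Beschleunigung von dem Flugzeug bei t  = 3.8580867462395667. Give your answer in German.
Wir müssen unsere Gleichung für die Position x(t) = 4·t^5 + t^4 + 2·t^3 + 4·t^2 + 2·t 2-mal ableiten. Mit d/dt von x(t) finden wir v(t) = 20·t^4 + 4·t^3 + 6·t^2 + 8·t + 2. Die Ableitung von der Geschwindigkeit ergibt die Beschleunigung: a(t) = 80·t^3 + 12·t^2 + 12·t + 8. Mit a(t) = 80·t^3 + 12·t^2 + 12·t + 8 und Einsetzen von t = 3.8580867462395667, finden wir a = 4827.07329984197.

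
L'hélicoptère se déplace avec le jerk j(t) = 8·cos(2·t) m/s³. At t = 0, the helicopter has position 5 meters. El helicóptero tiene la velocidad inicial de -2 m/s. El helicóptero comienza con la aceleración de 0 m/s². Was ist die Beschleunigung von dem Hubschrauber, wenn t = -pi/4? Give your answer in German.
Wir müssen unsere Gleichung für den Ruck j(t) = 8·cos(2·t) 1-mal integrieren. Das Integral von dem Ruck, mit a(0) = 0, ergibt die Beschleunigung: a(t) = 4·sin(2·t). Mit a(t) = 4·sin(2·t) und Einsetzen von t = -pi/4, finden wir a = -4.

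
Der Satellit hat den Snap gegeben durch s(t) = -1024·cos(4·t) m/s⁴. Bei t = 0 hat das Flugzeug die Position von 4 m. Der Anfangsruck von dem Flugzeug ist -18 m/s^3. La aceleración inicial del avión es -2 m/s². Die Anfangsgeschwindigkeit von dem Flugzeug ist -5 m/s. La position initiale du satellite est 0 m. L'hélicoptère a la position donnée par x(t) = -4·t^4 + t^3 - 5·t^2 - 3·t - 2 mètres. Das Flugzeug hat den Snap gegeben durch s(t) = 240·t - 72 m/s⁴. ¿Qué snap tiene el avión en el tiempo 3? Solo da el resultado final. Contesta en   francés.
À t = 3, s = 648.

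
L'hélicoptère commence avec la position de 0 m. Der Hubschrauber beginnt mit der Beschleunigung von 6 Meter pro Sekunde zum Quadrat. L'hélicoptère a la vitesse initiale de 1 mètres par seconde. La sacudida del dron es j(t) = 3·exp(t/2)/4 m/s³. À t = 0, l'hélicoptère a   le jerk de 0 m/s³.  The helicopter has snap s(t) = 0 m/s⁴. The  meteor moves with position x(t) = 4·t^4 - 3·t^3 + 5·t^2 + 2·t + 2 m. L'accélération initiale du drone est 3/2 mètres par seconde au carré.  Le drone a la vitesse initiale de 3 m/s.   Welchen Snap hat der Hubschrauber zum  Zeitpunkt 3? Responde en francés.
En utilisant s(t) = 0 et en substituant t = 3, nous trouvons s = 0.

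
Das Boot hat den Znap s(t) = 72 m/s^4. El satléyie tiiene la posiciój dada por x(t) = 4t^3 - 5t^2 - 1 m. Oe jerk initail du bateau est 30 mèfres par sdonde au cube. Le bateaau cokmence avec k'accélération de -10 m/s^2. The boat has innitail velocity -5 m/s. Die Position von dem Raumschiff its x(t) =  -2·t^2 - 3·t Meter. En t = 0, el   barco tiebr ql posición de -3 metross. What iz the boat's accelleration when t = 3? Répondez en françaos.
Nous devons trouver l'intégrale de notre équation du snap s(t) = 72 2 fois. La primitive du snap est le jerk. En utilisant j(0) = 30, nous obtenons j(t) = 72·t + 30. L'intégrale du jerk, avec a(0) = -10, donne l'accélération: a(t) = 36·t^2 + 30·t - 10. Nous avons l'accélération a(t) = 36·t^2 + 30·t - 10. En substituant t = 3: a(3) = 404.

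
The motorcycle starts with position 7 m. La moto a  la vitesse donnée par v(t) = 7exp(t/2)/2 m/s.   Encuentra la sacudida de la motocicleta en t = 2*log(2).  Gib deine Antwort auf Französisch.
Pour résoudre ceci, nous devons prendre 2 dérivées de notre équation de la vitesse v(t) = 7·exp(t/2)/2. En dérivant la vitesse, nous obtenons l'accélération: a(t) = 7·exp(t/2)/4. En prenant d/dt de a(t), nous trouvons j(t) = 7·exp(t/2)/8. En utilisant j(t) = 7·exp(t/2)/8 et en substituant t = 2*log(2), nous trouvons j = 7/4.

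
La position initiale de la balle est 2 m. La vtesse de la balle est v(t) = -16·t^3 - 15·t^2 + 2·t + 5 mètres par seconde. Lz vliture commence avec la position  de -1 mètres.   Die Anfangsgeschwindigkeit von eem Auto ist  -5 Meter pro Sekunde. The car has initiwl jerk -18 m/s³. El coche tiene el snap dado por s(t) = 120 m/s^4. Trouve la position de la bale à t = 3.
Nous devons trouver l'intégrale de notre équation de la vitesse v(t) = -16·t^3 - 15·t^2 + 2·t + 5 1 fois. L'intégrale de la vitesse est la position. En utilisant x(0) = 2, nous obtenons x(t) = -4·t^4 - 5·t^3 + t^2 + 5·t + 2. Nous avons la position x(t) = -4·t^4 - 5·t^3 + t^2 + 5·t + 2. En substituant t = 3: x(3) = -433.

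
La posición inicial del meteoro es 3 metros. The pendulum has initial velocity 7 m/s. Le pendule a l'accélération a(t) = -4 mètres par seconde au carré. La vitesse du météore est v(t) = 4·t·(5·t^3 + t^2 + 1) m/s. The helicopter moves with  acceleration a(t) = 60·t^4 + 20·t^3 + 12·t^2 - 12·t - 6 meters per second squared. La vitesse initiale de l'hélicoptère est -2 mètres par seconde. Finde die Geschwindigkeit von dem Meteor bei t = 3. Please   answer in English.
Using v(t) = 4·t·(5·t^3 + t^2 + 1) and substituting t = 3, we find v = 1740.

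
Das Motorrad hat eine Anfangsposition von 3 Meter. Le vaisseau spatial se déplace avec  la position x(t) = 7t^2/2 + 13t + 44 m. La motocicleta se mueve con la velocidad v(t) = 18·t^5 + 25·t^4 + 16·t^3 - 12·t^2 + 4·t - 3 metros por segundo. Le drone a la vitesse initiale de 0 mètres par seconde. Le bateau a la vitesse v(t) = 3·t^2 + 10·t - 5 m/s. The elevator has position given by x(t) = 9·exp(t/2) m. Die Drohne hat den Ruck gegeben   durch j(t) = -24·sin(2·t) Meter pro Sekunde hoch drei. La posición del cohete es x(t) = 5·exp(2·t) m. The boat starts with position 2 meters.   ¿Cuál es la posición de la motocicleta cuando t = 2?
Debemos encontrar la antiderivada de nuestra ecuación de la velocidad v(t) = 18·t^5 + 25·t^4 + 16·t^3 - 12·t^2 + 4·t - 3 1 vez. Integrando la velocidad y usando la condición inicial x(0) = 3, obtenemos x(t) = 3·t^6 + 5·t^5 + 4·t^4 - 4·t^3 + 2·t^2 - 3·t + 3. De la ecuación de la posición x(t) = 3·t^6 + 5·t^5 + 4·t^4 - 4·t^3 + 2·t^2 - 3·t + 3, sustituimos t = 2 para obtener x = 389.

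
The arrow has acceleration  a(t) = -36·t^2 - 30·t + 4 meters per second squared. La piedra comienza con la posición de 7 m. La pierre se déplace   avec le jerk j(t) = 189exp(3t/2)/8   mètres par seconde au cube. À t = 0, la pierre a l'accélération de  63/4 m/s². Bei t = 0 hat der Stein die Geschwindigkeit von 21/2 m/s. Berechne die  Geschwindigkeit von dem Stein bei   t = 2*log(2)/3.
Ausgehend von dem Ruck j(t) = 189·exp(3·t/2)/8, nehmen wir 2 Stammfunktionen. Die Stammfunktion von dem Ruck, mit a(0) = 63/4, ergibt die Beschleunigung: a(t) = 63·exp(3·t/2)/4. Das Integral von der Beschleunigung ist die Geschwindigkeit. Mit v(0) = 21/2 erhalten wir v(t) = 21·exp(3·t/2)/2. Wir haben die Geschwindigkeit v(t) = 21·exp(3·t/2)/2. Durch Einsetzen von t = 2*log(2)/3: v(2*log(2)/3) = 21.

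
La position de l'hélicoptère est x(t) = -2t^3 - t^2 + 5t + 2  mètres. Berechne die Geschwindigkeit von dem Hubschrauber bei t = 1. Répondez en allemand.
Wir müssen unsere Gleichung für die Position x(t) = -2·t^3 - t^2 + 5·t + 2 1-mal ableiten. Mit d/dt von x(t) finden wir v(t) = -6·t^2 - 2·t + 5. Aus der Gleichung für die Geschwindigkeit v(t) = -6·t^2 - 2·t + 5, setzen wir t = 1 ein und erhalten v = -3.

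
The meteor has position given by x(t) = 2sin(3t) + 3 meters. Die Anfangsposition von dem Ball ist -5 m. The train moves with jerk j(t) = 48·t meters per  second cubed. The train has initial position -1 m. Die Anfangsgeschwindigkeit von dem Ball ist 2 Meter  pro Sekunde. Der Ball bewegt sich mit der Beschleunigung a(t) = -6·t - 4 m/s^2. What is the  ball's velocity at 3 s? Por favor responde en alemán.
Wir müssen die Stammfunktion unserer Gleichung für die Beschleunigung a(t) = -6·t - 4 1-mal finden. Die Stammfunktion von der Beschleunigung ist die Geschwindigkeit. Mit v(0) = 2 erhalten wir v(t) = -3·t^2 - 4·t + 2. Wir haben die Geschwindigkeit v(t) = -3·t^2 - 4·t + 2. Durch Einsetzen von t = 3: v(3) = -37.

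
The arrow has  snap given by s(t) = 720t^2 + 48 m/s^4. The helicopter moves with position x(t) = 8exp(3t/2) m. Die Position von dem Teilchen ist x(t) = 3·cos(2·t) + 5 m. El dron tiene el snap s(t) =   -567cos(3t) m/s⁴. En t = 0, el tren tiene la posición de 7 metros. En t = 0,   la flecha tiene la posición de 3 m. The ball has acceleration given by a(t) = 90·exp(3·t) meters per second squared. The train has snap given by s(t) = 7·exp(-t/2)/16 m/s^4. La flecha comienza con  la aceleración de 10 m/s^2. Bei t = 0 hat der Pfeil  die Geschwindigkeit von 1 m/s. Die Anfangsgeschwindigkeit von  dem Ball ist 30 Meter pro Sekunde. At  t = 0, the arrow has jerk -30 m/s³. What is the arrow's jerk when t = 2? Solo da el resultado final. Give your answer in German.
Die Antwort ist 1986.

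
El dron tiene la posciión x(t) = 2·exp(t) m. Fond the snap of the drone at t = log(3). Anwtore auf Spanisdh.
Partiendo de la posición x(t) = 2·exp(t), tomamos 4 derivadas. La derivada de la posición da la velocidad: v(t) = 2·exp(t). Derivando la velocidad, obtenemos la aceleración: a(t) = 2·exp(t). La derivada de la aceleración da la sacudida: j(t) = 2·exp(t). Tomando d/dt de j(t), encontramos s(t) = 2·exp(t). De la ecuación del snap s(t) = 2·exp(t), sustituimos t = log(3) para obtener s = 6.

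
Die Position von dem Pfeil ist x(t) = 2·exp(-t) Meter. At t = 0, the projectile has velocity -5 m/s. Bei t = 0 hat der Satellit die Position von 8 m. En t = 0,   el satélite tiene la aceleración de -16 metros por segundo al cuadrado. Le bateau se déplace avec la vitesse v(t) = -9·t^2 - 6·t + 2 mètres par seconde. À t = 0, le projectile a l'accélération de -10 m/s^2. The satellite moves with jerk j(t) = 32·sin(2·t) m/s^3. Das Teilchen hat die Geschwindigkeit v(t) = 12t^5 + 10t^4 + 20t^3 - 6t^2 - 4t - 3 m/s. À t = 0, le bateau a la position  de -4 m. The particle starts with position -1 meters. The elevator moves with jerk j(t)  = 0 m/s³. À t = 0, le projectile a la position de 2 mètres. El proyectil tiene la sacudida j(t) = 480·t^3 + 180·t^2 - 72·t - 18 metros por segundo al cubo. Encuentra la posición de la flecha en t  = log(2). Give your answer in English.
We have position x(t) = 2·exp(-t). Substituting t = log(2): x(log(2)) = 1.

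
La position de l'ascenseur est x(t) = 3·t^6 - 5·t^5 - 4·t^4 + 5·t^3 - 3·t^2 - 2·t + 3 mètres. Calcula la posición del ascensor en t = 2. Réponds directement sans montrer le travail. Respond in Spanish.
En t = 2, x = -5.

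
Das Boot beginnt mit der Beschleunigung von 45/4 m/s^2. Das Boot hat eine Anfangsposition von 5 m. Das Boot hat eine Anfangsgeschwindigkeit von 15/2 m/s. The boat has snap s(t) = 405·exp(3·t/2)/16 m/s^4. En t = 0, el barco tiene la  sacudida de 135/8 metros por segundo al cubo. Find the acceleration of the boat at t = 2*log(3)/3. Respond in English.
To solve this, we need to take 2 antiderivatives of our snap equation s(t) = 405·exp(3·t/2)/16. Integrating snap and using the initial condition j(0) = 135/8, we get j(t) = 135·exp(3·t/2)/8. Integrating jerk and using the initial condition a(0) = 45/4, we get a(t) = 45·exp(3·t/2)/4. We have acceleration a(t) = 45·exp(3·t/2)/4. Substituting t = 2*log(3)/3: a(2*log(3)/3) = 135/4.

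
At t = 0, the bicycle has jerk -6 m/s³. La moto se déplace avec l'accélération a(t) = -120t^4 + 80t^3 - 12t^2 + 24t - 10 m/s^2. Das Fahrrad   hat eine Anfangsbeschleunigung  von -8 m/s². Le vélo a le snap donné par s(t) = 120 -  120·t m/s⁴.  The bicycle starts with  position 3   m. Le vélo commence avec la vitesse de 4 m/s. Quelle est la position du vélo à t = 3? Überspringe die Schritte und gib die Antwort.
À t = 3, x = 114.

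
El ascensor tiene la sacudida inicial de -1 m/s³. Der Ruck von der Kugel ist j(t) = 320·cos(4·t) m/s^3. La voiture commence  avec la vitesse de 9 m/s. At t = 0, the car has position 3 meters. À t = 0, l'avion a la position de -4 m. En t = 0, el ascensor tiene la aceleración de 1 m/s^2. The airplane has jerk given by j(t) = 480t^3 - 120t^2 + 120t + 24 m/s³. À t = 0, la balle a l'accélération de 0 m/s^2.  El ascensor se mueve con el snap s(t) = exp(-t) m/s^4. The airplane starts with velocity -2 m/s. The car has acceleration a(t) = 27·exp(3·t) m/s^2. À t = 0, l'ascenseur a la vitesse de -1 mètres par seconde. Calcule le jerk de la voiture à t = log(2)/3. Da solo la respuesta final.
À t = log(2)/3, j = 162.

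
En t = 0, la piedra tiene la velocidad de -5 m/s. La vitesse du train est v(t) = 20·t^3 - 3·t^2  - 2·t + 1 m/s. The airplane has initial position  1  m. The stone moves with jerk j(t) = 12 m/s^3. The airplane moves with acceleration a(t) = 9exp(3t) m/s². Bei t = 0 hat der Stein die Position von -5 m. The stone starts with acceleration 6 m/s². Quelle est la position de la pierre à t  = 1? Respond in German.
Um dies zu lösen, müssen wir 3 Stammfunktionen unserer Gleichung für den Ruck j(t) = 12 finden. Mit ∫j(t)dt und Anwendung von a(0) = 6, finden wir a(t) = 12·t + 6. Das Integral von der Beschleunigung, mit v(0) = -5, ergibt die Geschwindigkeit: v(t) = 6·t^2 + 6·t - 5. Die Stammfunktion von der Geschwindigkeit ist die Position. Mit x(0) = -5 erhalten wir x(t) = 2·t^3 + 3·t^2 - 5·t - 5. Wir haben die Position x(t) = 2·t^3 + 3·t^2 - 5·t - 5. Durch Einsetzen von t = 1: x(1) = -5.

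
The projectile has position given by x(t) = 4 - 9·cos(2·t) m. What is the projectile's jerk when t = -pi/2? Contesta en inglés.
We must differentiate our position equation x(t) = 4 - 9·cos(2·t) 3 times. Taking d/dt of x(t), we find v(t) = 18·sin(2·t). Differentiating velocity, we get acceleration: a(t) = 36·cos(2·t). Taking d/dt of a(t), we find j(t) = -72·sin(2·t). Using j(t) = -72·sin(2·t) and substituting t = -pi/2, we find j = 0.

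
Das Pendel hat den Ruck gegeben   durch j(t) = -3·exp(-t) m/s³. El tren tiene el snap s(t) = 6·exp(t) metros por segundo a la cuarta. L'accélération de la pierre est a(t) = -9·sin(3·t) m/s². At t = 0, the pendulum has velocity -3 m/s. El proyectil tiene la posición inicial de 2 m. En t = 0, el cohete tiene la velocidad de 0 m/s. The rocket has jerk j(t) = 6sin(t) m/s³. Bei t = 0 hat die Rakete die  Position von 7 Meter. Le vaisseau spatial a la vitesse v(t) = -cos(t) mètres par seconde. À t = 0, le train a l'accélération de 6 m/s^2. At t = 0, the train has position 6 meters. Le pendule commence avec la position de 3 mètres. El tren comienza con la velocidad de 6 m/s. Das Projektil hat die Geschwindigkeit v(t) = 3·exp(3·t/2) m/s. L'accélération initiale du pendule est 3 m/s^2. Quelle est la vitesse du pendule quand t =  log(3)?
Pour résoudre ceci, nous devons prendre 2 intégrales de notre équation du jerk j(t) = -3·exp(-t). En intégrant le jerk et en utilisant la condition initiale a(0) = 3, nous obtenons a(t) = 3·exp(-t). En intégrant l'accélération et en utilisant la condition initiale v(0) = -3, nous obtenons v(t) = -3·exp(-t). En utilisant v(t) = -3·exp(-t) et en substituant t = log(3), nous trouvons v = -1.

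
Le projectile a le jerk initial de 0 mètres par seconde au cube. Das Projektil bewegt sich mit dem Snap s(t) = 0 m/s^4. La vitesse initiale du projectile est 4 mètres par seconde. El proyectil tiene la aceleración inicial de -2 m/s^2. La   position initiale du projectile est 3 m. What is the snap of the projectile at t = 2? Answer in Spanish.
Tenemos el snap s(t) = 0. Sustituyendo t = 2: s(2) = 0.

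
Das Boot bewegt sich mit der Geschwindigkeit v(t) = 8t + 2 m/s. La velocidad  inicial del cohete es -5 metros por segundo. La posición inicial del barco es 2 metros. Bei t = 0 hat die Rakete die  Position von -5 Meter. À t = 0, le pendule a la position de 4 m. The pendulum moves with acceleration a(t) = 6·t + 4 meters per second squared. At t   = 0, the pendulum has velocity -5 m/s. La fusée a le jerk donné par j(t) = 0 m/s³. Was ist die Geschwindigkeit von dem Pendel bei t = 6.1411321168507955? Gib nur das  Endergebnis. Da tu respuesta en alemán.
Die Geschwindigkeit bei t = 6.1411321168507955 ist v = 132.705039497252.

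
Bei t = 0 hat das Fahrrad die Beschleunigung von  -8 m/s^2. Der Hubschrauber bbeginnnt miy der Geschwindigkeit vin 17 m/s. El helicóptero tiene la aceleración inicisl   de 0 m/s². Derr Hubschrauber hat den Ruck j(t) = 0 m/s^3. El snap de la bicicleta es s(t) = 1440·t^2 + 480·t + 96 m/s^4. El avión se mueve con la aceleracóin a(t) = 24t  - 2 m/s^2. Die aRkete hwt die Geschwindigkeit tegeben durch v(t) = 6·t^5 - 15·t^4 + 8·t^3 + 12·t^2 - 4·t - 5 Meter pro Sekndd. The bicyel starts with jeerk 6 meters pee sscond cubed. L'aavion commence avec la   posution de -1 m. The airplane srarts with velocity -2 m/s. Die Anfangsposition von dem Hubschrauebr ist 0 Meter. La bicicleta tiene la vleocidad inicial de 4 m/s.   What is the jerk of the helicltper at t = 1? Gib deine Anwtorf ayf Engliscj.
Using j(t) = 0 and substituting t = 1, we find j = 0.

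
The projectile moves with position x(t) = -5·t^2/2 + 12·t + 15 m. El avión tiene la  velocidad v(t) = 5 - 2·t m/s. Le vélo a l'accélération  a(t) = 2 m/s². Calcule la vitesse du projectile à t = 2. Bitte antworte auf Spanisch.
Debemos derivar nuestra ecuación de la posición x(t) = -5·t^2/2 + 12·t + 15 1 vez. Derivando la posición, obtenemos la velocidad: v(t) = 12 - 5·t. Tenemos la velocidad v(t) = 12 - 5·t. Sustituyendo t = 2: v(2) = 2.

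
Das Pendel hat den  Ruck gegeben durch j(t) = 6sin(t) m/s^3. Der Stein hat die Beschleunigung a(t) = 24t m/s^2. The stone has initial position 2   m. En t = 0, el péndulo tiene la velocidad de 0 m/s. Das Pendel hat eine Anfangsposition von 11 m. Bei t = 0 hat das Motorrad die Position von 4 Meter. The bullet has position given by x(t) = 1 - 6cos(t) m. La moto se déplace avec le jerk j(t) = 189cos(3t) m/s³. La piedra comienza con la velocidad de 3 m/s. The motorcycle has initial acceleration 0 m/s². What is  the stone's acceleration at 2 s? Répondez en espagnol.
De la ecuación de la aceleración a(t) = 24·t, sustituimos t = 2 para obtener a = 48.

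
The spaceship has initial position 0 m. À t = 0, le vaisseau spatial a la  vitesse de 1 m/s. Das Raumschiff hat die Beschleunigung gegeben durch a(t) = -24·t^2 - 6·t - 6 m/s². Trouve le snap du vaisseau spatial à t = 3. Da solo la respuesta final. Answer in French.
À t = 3, s = -48.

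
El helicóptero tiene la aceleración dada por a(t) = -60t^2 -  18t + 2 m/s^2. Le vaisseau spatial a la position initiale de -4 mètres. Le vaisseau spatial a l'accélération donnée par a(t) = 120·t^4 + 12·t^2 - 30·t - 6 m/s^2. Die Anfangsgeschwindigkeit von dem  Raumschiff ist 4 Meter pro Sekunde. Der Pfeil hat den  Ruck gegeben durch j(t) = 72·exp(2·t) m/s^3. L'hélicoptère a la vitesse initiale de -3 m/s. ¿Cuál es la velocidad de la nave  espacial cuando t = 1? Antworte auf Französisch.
Pour résoudre ceci, nous devons prendre 1 intégrale de notre équation de l'accélération a(t) = 120·t^4 + 12·t^2 - 30·t - 6. L'intégrale de l'accélération est la vitesse. En utilisant v(0) = 4, nous obtenons v(t) = 24·t^5 + 4·t^3 - 15·t^2 - 6·t + 4. Nous avons la vitesse v(t) = 24·t^5 + 4·t^3 - 15·t^2 - 6·t + 4. En substituant t = 1: v(1) = 11.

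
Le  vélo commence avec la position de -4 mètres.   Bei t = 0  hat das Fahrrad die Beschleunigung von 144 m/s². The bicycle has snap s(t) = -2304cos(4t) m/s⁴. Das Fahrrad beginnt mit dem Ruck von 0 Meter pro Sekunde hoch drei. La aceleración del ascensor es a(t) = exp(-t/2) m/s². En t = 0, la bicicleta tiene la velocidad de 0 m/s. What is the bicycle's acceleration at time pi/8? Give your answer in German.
Wir müssen unsere Gleichung für den Snap s(t) = -2304·cos(4·t) 2-mal integrieren. Die Stammfunktion von dem Snap, mit j(0) = 0, ergibt den Ruck: j(t) = -576·sin(4·t). Das Integral von dem Ruck, mit a(0) = 144, ergibt die Beschleunigung: a(t) = 144·cos(4·t). Aus der Gleichung für die Beschleunigung a(t) = 144·cos(4·t), setzen wir t = pi/8 ein und erhalten a = 0.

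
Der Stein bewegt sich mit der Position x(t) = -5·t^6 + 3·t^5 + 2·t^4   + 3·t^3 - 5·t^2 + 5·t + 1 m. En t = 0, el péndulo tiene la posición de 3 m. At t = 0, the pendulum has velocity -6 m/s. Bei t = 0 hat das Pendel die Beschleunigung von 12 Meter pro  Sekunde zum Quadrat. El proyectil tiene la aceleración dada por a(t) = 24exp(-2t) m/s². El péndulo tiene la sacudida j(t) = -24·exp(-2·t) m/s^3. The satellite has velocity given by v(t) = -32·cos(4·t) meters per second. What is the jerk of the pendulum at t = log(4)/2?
Using j(t) = -24·exp(-2·t) and substituting t = log(4)/2, we find j = -6.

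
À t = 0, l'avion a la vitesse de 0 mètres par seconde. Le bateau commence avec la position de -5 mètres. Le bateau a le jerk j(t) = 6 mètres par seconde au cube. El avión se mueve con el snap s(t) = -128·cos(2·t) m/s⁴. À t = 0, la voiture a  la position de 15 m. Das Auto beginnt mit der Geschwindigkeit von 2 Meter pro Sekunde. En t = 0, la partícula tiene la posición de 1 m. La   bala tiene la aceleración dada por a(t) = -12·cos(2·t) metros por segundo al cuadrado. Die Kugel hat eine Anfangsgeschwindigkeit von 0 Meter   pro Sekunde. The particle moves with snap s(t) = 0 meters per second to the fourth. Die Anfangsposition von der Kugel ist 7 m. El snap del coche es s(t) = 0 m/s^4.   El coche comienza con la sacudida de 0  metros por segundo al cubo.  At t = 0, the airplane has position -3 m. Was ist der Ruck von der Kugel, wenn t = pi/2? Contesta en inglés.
Starting from acceleration a(t) = -12·cos(2·t), we take 1 derivative. The derivative of acceleration gives jerk: j(t) = 24·sin(2·t). Using j(t) = 24·sin(2·t) and substituting t = pi/2, we find j = 0.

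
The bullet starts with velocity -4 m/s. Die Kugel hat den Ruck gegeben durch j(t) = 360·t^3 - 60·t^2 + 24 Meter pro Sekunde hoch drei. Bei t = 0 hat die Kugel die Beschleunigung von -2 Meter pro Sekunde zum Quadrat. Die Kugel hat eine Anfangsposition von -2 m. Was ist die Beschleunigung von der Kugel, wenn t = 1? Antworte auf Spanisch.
Partiendo de la sacudida j(t) = 360·t^3 - 60·t^2 + 24, tomamos 1 integral. Integrando la sacudida y usando la condición inicial a(0) = -2, obtenemos a(t) = 90·t^4 - 20·t^3 + 24·t - 2. De la ecuación de la aceleración a(t) = 90·t^4 - 20·t^3 + 24·t - 2, sustituimos t = 1 para obtener a = 92.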